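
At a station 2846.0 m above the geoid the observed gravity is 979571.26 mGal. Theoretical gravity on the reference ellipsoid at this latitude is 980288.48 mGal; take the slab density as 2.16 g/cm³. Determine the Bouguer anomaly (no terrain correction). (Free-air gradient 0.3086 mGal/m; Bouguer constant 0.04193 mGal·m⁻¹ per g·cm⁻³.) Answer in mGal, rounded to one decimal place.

-96.7

Free-air correction = 0.3086 × 2846.0 = 878.28 mGal
Free-air anomaly = 979571.26 − 980288.48 + (878.28) = 161.06 mGal
Bouguer slab correction = 0.04193 × 2.16 × 2846.0 = 257.76 mGal
Simple Bouguer anomaly = 161.06 − (257.76) = -96.70 mGal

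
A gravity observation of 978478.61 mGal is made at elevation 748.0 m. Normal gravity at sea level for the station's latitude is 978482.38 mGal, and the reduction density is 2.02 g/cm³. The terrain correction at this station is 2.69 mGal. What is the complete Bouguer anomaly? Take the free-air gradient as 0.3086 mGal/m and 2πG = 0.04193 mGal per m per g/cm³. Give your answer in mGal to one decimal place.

166.4

Free-air correction = 0.3086 × 748.0 = 230.83 mGal
Free-air anomaly = 978478.61 − 978482.38 + (230.83) = 227.06 mGal
Bouguer slab correction = 0.04193 × 2.02 × 748.0 = 63.35 mGal
Simple Bouguer anomaly = 227.06 − (63.35) = 163.71 mGal
Complete Bouguer anomaly = 163.71 + 2.69 = 166.40 mGal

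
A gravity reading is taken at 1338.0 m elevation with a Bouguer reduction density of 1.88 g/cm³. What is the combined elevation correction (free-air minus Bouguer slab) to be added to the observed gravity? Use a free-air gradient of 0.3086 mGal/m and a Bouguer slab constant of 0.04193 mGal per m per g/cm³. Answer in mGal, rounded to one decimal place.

Combined gradient = 0.3086 − 0.04193 × 1.88 = 0.2297716 mGal/m
Combined elevation correction = 0.2297716 × 1338.0 = 307.4 mGal

307.4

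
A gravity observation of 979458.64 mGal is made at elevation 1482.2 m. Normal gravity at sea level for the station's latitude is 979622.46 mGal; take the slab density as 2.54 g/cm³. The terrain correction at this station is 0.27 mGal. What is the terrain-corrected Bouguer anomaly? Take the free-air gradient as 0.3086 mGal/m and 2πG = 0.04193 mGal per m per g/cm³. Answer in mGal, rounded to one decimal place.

136.0

Free-air correction = 0.3086 × 1482.2 = 457.41 mGal
Free-air anomaly = 979458.64 − 979622.46 + (457.41) = 293.59 mGal
Bouguer slab correction = 0.04193 × 2.54 × 1482.2 = 157.86 mGal
Simple Bouguer anomaly = 293.59 − (157.86) = 135.73 mGal
Complete Bouguer anomaly = 135.73 + 0.27 = 136.00 mGal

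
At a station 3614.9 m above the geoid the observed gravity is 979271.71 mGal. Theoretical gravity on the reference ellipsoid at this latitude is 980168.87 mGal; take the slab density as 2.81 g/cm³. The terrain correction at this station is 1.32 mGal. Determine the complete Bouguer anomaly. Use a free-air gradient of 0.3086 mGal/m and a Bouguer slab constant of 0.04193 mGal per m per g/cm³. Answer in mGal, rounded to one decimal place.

Free-air correction = 0.3086 × 3614.9 = 1115.56 mGal
Free-air anomaly = 979271.71 − 980168.87 + (1115.56) = 218.40 mGal
Bouguer slab correction = 0.04193 × 2.81 × 3614.9 = 425.92 mGal
Simple Bouguer anomaly = 218.40 − (425.92) = -207.52 mGal
Complete Bouguer anomaly = -207.52 + 1.32 = -206.20 mGal

-206.2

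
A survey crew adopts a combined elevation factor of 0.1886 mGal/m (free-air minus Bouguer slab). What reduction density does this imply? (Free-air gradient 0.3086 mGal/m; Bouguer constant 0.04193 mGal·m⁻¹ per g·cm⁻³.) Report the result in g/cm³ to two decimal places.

0.1886 = 0.3086 − 0.04193 × ρ
ρ = (0.3086 − 0.1886) / 0.04193 = 2.86 g/cm³

2.86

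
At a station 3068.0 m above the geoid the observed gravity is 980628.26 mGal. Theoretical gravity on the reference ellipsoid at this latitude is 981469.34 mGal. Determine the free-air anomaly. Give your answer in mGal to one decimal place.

105.7

Free-air correction = 0.3086 × 3068.0 = 946.78 mGal
Free-air anomaly = 980628.26 − 981469.34 + (946.78) = 105.70 mGal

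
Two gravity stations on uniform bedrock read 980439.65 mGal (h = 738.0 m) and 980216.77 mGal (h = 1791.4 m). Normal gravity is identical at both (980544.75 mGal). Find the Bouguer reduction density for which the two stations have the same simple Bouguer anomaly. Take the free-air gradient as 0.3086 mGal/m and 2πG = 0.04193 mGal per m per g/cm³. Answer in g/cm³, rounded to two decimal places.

2.31

Δg_obs = 980216.77 − 980439.65 = -222.88 mGal over Δh = 1791.4 − 738.0 = 1053.4 m
Equal Bouguer anomalies ⇒ Δg_obs + (0.3086 − 0.04193ρ)·Δh = 0
0.3086 − 0.04193ρ = −Δg_obs/Δh = 0.21158
ρ = (0.3086 − 0.21158) / 0.04193 = 2.31 g/cm³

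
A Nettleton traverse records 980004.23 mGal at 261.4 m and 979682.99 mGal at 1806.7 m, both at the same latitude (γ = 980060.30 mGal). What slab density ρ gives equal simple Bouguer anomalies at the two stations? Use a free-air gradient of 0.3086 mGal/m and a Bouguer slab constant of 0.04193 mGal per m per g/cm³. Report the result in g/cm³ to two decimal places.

2.40

Δg_obs = 979682.99 − 980004.23 = -321.24 mGal over Δh = 1806.7 − 261.4 = 1545.3 m
Equal Bouguer anomalies ⇒ Δg_obs + (0.3086 − 0.04193ρ)·Δh = 0
0.3086 − 0.04193ρ = −Δg_obs/Δh = 0.20788
ρ = (0.3086 − 0.20788) / 0.04193 = 2.40 g/cm³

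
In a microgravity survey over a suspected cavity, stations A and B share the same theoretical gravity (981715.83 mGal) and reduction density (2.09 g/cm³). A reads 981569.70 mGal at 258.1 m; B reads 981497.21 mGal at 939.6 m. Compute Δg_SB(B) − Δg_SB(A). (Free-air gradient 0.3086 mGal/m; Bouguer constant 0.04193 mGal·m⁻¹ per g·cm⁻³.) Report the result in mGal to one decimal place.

78.1

Δg_SB(A) = 981569.70 − 981715.83 + 0.3086×258.1 − 0.04193×2.09×258.1 = -89.10 mGal
Δg_SB(B) = 981497.21 − 981715.83 + 0.3086×939.6 − 0.04193×2.09×939.6 = -11.00 mGal
Difference = -11.00 − (-89.10) = 78.10 mGal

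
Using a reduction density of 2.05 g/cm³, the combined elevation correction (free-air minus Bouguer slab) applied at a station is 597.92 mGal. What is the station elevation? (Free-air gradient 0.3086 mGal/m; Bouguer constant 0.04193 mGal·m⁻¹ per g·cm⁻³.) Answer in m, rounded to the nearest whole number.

2686

Combined gradient = 0.3086 − 0.04193 × 2.05 = 0.2226435 mGal/m
h = 597.92 / 0.2226435 = 2685.55 m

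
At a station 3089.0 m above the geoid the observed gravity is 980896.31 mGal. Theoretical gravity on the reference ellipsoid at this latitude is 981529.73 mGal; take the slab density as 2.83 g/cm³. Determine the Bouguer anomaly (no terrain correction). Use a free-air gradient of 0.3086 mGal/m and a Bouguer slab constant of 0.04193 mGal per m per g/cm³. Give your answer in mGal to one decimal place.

Free-air correction = 0.3086 × 3089.0 = 953.27 mGal
Free-air anomaly = 980896.31 − 981529.73 + (953.27) = 319.85 mGal
Bouguer slab correction = 0.04193 × 2.83 × 3089.0 = 366.55 mGal
Simple Bouguer anomaly = 319.85 − (366.55) = -46.70 mGal

-46.7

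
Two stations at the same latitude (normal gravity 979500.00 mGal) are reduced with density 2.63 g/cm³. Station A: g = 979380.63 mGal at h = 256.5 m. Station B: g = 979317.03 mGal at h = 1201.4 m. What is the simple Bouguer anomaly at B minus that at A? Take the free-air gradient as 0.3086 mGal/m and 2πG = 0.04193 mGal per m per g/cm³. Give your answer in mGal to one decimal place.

Δg_SB(A) = 979380.63 − 979500.00 + 0.3086×256.5 − 0.04193×2.63×256.5 = -68.50 mGal
Δg_SB(B) = 979317.03 − 979500.00 + 0.3086×1201.4 − 0.04193×2.63×1201.4 = 55.30 mGal
Difference = 55.30 − (-68.50) = 123.80 mGal

123.8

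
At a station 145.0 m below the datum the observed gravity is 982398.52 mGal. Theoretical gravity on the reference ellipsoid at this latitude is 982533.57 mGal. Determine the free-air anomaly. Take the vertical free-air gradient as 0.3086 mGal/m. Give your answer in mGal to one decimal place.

Free-air correction = 0.3086 × -145.0 = -44.75 mGal
Free-air anomaly = 982398.52 − 982533.57 + (-44.75) = -179.80 mGal

-179.8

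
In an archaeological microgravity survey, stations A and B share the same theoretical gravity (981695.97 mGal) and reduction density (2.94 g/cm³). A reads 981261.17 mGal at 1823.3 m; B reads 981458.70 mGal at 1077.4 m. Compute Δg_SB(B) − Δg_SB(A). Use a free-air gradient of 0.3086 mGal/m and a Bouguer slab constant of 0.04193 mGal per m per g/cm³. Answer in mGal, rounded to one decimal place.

59.3

Δg_SB(A) = 981261.17 − 981695.97 + 0.3086×1823.3 − 0.04193×2.94×1823.3 = -96.90 mGal
Δg_SB(B) = 981458.70 − 981695.97 + 0.3086×1077.4 − 0.04193×2.94×1077.4 = -37.60 mGal
Difference = -37.60 − (-96.90) = 59.30 mGal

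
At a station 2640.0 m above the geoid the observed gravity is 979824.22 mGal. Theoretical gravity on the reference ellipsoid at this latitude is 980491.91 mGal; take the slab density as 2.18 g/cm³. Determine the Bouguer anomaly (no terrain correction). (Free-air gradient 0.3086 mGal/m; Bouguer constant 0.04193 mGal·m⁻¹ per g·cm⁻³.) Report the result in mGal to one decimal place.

Free-air correction = 0.3086 × 2640.0 = 814.70 mGal
Free-air anomaly = 979824.22 − 980491.91 + (814.70) = 147.01 mGal
Bouguer slab correction = 0.04193 × 2.18 × 2640.0 = 241.32 mGal
Simple Bouguer anomaly = 147.01 − (241.32) = -94.31 mGal

-94.3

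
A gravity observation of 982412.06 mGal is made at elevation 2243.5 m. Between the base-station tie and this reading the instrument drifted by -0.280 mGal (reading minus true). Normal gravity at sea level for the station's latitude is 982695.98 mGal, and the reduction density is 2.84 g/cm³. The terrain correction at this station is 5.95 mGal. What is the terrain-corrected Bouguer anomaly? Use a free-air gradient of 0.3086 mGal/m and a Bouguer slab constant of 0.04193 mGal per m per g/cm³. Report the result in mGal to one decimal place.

147.5

Drift-corrected reading = 982412.06 − (-0.280) = 982412.340 mGal
Free-air correction = 0.3086 × 2243.5 = 692.34 mGal
Free-air anomaly = 982412.340 − 982695.98 + (692.34) = 408.700 mGal
Bouguer slab correction = 0.04193 × 2.84 × 2243.5 = 267.16 mGal
Simple Bouguer anomaly = 408.700 − (267.16) = 141.540 mGal
Complete Bouguer anomaly = 141.540 + 5.95 = 147.490 mGal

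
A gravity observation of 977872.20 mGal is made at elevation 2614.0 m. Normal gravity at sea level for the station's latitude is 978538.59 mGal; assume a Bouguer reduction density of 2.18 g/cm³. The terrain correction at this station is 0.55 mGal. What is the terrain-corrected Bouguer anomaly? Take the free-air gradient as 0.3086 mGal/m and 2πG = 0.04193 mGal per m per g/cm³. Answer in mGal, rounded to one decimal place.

-98.1

Free-air correction = 0.3086 × 2614.0 = 806.68 mGal
Free-air anomaly = 977872.20 − 978538.59 + (806.68) = 140.29 mGal
Bouguer slab correction = 0.04193 × 2.18 × 2614.0 = 238.94 mGal
Simple Bouguer anomaly = 140.29 − (238.94) = -98.65 mGal
Complete Bouguer anomaly = -98.65 + 0.55 = -98.10 mGal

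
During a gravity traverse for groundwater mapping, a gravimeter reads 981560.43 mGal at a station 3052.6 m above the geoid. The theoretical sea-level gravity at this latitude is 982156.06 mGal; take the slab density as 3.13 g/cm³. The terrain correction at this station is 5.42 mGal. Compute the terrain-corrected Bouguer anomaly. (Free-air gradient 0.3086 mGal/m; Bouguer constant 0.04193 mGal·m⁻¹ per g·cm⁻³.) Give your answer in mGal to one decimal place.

Free-air correction = 0.3086 × 3052.6 = 942.03 mGal
Free-air anomaly = 981560.43 − 982156.06 + (942.03) = 346.40 mGal
Bouguer slab correction = 0.04193 × 3.13 × 3052.6 = 400.63 mGal
Simple Bouguer anomaly = 346.40 − (400.63) = -54.23 mGal
Complete Bouguer anomaly = -54.23 + 5.42 = -48.81 mGal

-48.8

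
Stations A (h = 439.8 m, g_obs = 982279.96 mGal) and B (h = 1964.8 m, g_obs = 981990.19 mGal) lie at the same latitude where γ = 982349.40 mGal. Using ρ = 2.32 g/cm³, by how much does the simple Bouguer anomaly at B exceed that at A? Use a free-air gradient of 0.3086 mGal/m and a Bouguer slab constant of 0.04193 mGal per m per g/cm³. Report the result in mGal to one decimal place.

Δg_SB(A) = 982279.96 − 982349.40 + 0.3086×439.8 − 0.04193×2.32×439.8 = 23.50 mGal
Δg_SB(B) = 981990.19 − 982349.40 + 0.3086×1964.8 − 0.04193×2.32×1964.8 = 56.00 mGal
Difference = 56.00 − (23.50) = 32.50 mGal

32.5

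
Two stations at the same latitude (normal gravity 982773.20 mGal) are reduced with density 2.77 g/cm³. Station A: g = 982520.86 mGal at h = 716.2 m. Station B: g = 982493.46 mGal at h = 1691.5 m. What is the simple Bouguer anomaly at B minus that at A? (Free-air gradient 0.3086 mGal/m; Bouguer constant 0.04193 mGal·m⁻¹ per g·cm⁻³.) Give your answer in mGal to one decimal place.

Δg_SB(A) = 982520.86 − 982773.20 + 0.3086×716.2 − 0.04193×2.77×716.2 = -114.50 mGal
Δg_SB(B) = 982493.46 − 982773.20 + 0.3086×1691.5 − 0.04193×2.77×1691.5 = 45.80 mGal
Difference = 45.80 − (-114.50) = 160.30 mGal

160.3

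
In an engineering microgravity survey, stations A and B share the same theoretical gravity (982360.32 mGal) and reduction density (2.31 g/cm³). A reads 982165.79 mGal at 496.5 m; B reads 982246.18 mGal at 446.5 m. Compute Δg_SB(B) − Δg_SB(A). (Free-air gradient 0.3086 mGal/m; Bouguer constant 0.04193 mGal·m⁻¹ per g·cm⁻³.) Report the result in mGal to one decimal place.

Δg_SB(A) = 982165.79 − 982360.32 + 0.3086×496.5 − 0.04193×2.31×496.5 = -89.40 mGal
Δg_SB(B) = 982246.18 − 982360.32 + 0.3086×446.5 − 0.04193×2.31×446.5 = -19.60 mGal
Difference = -19.60 − (-89.40) = 69.80 mGal

69.8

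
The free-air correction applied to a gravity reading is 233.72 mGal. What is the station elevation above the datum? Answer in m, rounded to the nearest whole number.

757

h = 233.72 / 0.3086 = 757.36 m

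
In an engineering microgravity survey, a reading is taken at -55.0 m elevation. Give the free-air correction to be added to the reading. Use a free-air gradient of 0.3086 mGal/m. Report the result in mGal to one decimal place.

Free-air correction = 0.3086 × -55.0 = -17.0 mGal

-17.0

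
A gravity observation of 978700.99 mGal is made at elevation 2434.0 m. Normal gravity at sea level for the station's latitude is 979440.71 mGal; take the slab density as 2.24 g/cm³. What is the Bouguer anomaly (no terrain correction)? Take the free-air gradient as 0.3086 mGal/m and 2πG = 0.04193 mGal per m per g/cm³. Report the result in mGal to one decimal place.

Free-air correction = 0.3086 × 2434.0 = 751.13 mGal
Free-air anomaly = 978700.99 − 979440.71 + (751.13) = 11.41 mGal
Bouguer slab correction = 0.04193 × 2.24 × 2434.0 = 228.61 mGal
Simple Bouguer anomaly = 11.41 − (228.61) = -217.20 mGal

-217.2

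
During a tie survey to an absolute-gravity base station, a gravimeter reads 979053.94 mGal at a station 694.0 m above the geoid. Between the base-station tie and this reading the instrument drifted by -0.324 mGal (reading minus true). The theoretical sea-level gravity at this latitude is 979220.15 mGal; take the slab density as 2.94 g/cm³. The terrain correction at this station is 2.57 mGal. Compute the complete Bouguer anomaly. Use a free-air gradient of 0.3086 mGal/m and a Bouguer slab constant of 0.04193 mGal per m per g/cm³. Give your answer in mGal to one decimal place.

Drift-corrected reading = 979053.94 − (-0.324) = 979054.264 mGal
Free-air correction = 0.3086 × 694.0 = 214.17 mGal
Free-air anomaly = 979054.264 − 979220.15 + (214.17) = 48.284 mGal
Bouguer slab correction = 0.04193 × 2.94 × 694.0 = 85.55 mGal
Simple Bouguer anomaly = 48.284 − (85.55) = -37.266 mGal
Complete Bouguer anomaly = -37.266 + 2.57 = -34.696 mGal

-34.7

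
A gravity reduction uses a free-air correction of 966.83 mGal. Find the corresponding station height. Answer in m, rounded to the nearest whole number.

h = 966.83 / 0.3086 = 3132.96 m

3133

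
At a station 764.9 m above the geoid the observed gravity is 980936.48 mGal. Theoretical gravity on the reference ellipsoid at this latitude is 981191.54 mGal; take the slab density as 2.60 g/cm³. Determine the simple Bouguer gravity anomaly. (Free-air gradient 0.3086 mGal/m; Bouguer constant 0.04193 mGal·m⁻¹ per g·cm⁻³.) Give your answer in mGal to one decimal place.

-102.4

Free-air correction = 0.3086 × 764.9 = 236.05 mGal
Free-air anomaly = 980936.48 − 981191.54 + (236.05) = -19.01 mGal
Bouguer slab correction = 0.04193 × 2.60 × 764.9 = 83.39 mGal
Simple Bouguer anomaly = -19.01 − (83.39) = -102.40 mGal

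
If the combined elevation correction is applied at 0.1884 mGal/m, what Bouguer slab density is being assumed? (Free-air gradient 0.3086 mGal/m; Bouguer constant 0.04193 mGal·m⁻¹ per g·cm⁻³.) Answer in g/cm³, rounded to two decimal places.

0.1884 = 0.3086 − 0.04193 × ρ
ρ = (0.3086 − 0.1884) / 0.04193 = 2.87 g/cm³

2.87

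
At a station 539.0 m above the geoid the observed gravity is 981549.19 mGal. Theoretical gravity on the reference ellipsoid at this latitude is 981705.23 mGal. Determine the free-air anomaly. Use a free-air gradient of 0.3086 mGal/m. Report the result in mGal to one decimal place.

Free-air correction = 0.3086 × 539.0 = 166.34 mGal
Free-air anomaly = 981549.19 − 981705.23 + (166.34) = 10.30 mGal

10.3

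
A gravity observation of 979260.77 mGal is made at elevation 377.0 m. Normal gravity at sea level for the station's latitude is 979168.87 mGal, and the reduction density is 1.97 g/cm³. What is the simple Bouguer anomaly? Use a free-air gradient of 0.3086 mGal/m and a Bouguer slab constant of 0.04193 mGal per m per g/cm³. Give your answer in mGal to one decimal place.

177.1

Free-air correction = 0.3086 × 377.0 = 116.34 mGal
Free-air anomaly = 979260.77 − 979168.87 + (116.34) = 208.24 mGal
Bouguer slab correction = 0.04193 × 1.97 × 377.0 = 31.14 mGal
Simple Bouguer anomaly = 208.24 − (31.14) = 177.10 mGal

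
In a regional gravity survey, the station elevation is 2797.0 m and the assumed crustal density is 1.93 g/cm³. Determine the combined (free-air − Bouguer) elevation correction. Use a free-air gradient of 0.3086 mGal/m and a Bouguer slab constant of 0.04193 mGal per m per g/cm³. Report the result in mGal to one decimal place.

Combined gradient = 0.3086 − 0.04193 × 1.93 = 0.2276751 mGal/m
Combined elevation correction = 0.2276751 × 2797.0 = 636.8 mGal

636.8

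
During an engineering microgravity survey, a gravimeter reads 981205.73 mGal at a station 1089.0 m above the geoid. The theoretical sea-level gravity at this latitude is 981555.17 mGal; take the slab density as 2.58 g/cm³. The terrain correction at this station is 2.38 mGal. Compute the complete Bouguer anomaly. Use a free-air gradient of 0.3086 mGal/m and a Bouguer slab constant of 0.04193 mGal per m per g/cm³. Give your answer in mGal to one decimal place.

Free-air correction = 0.3086 × 1089.0 = 336.07 mGal
Free-air anomaly = 981205.73 − 981555.17 + (336.07) = -13.37 mGal
Bouguer slab correction = 0.04193 × 2.58 × 1089.0 = 117.81 mGal
Simple Bouguer anomaly = -13.37 − (117.81) = -131.18 mGal
Complete Bouguer anomaly = -131.18 + 2.38 = -128.80 mGal

-128.8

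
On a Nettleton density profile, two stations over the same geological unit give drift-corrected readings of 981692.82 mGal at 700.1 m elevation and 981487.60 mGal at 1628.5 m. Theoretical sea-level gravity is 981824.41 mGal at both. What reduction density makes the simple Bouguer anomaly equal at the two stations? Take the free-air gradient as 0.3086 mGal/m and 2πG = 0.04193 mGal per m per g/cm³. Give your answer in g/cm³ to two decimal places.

Δg_obs = 981487.60 − 981692.82 = -205.22 mGal over Δh = 1628.5 − 700.1 = 928.4 m
Equal Bouguer anomalies ⇒ Δg_obs + (0.3086 − 0.04193ρ)·Δh = 0
0.3086 − 0.04193ρ = −Δg_obs/Δh = 0.22105
ρ = (0.3086 − 0.22105) / 0.04193 = 2.09 g/cm³

2.09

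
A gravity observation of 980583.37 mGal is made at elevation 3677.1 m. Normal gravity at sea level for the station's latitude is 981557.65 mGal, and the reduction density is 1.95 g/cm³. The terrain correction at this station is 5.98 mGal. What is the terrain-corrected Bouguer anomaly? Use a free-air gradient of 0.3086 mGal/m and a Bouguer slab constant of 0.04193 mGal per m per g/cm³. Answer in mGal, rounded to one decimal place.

-134.2

Free-air correction = 0.3086 × 3677.1 = 1134.75 mGal
Free-air anomaly = 980583.37 − 981557.65 + (1134.75) = 160.47 mGal
Bouguer slab correction = 0.04193 × 1.95 × 3677.1 = 300.65 mGal
Simple Bouguer anomaly = 160.47 − (300.65) = -140.18 mGal
Complete Bouguer anomaly = -140.18 + 5.98 = -134.20 mGal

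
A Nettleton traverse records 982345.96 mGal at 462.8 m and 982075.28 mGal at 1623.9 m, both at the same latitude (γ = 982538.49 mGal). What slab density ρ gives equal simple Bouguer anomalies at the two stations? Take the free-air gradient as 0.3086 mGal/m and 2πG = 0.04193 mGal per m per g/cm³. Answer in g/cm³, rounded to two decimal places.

1.80

Δg_obs = 982075.28 − 982345.96 = -270.68 mGal over Δh = 1623.9 − 462.8 = 1161.1 m
Equal Bouguer anomalies ⇒ Δg_obs + (0.3086 − 0.04193ρ)·Δh = 0
0.3086 − 0.04193ρ = −Δg_obs/Δh = 0.23312
ρ = (0.3086 − 0.23312) / 0.04193 = 1.80 g/cm³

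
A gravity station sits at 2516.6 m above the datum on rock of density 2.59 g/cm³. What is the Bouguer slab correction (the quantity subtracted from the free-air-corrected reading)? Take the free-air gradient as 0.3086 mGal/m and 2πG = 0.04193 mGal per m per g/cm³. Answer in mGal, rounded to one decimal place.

Bouguer slab correction = 0.04193 × 2.59 × 2516.6 = 273.3 mGal

273.3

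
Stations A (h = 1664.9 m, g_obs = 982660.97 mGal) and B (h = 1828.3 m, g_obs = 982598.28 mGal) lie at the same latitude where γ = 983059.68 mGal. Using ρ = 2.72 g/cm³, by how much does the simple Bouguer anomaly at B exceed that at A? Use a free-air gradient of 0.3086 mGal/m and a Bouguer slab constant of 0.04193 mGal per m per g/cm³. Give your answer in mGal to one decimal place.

-30.9

Δg_SB(A) = 982660.97 − 983059.68 + 0.3086×1664.9 − 0.04193×2.72×1664.9 = -74.80 mGal
Δg_SB(B) = 982598.28 − 983059.68 + 0.3086×1828.3 − 0.04193×2.72×1828.3 = -105.70 mGal
Difference = -105.70 − (-74.80) = -30.90 mGal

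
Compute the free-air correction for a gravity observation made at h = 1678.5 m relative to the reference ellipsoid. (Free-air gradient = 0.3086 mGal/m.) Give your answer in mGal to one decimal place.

Free-air correction = 0.3086 × 1678.5 = 518.0 mGal

518.0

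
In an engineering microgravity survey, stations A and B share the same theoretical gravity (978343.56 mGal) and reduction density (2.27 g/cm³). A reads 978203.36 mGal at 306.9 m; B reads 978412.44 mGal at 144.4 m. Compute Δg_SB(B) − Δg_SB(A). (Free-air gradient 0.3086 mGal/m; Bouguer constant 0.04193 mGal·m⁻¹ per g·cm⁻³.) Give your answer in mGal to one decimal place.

Δg_SB(A) = 978203.36 − 978343.56 + 0.3086×306.9 − 0.04193×2.27×306.9 = -74.70 mGal
Δg_SB(B) = 978412.44 − 978343.56 + 0.3086×144.4 − 0.04193×2.27×144.4 = 99.70 mGal
Difference = 99.70 − (-74.70) = 174.40 mGal

174.4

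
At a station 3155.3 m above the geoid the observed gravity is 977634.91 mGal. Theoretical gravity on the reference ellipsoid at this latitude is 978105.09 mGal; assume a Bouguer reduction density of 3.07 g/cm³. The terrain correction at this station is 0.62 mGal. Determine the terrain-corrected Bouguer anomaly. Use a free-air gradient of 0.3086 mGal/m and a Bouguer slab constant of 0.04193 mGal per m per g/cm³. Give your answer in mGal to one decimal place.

98.0

Free-air correction = 0.3086 × 3155.3 = 973.73 mGal
Free-air anomaly = 977634.91 − 978105.09 + (973.73) = 503.55 mGal
Bouguer slab correction = 0.04193 × 3.07 × 3155.3 = 406.17 mGal
Simple Bouguer anomaly = 503.55 − (406.17) = 97.38 mGal
Complete Bouguer anomaly = 97.38 + 0.62 = 98.00 mGal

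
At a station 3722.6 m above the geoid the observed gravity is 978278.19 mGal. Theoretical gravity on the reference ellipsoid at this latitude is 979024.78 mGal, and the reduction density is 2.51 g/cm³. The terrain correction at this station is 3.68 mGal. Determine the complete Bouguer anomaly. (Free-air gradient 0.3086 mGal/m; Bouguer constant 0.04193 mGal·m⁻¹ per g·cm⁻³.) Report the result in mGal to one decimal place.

14.1

Free-air correction = 0.3086 × 3722.6 = 1148.79 mGal
Free-air anomaly = 978278.19 − 979024.78 + (1148.79) = 402.20 mGal
Bouguer slab correction = 0.04193 × 2.51 × 3722.6 = 391.78 mGal
Simple Bouguer anomaly = 402.20 − (391.78) = 10.42 mGal
Complete Bouguer anomaly = 10.42 + 3.68 = 14.10 mGal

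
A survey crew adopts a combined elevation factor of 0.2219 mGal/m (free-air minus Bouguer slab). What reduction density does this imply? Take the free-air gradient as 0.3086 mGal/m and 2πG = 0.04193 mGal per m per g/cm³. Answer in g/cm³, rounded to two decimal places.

2.07

0.2219 = 0.3086 − 0.04193 × ρ
ρ = (0.3086 − 0.2219) / 0.04193 = 2.07 g/cm³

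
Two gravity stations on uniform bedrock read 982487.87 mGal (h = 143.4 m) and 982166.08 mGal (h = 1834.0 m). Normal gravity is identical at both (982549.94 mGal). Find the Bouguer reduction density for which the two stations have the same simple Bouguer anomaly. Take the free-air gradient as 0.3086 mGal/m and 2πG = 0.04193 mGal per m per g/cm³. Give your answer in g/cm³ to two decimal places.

Δg_obs = 982166.08 − 982487.87 = -321.79 mGal over Δh = 1834.0 − 143.4 = 1690.6 m
Equal Bouguer anomalies ⇒ Δg_obs + (0.3086 − 0.04193ρ)·Δh = 0
0.3086 − 0.04193ρ = −Δg_obs/Δh = 0.19034
ρ = (0.3086 − 0.19034) / 0.04193 = 2.82 g/cm³

2.82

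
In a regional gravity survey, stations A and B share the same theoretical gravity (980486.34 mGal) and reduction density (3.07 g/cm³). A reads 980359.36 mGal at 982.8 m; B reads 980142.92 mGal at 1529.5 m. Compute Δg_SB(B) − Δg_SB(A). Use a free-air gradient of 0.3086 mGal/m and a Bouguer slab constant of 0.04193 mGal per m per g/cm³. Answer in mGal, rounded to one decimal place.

-118.1

Δg_SB(A) = 980359.36 − 980486.34 + 0.3086×982.8 − 0.04193×3.07×982.8 = 49.80 mGal
Δg_SB(B) = 980142.92 − 980486.34 + 0.3086×1529.5 − 0.04193×3.07×1529.5 = -68.30 mGal
Difference = -68.30 − (49.80) = -118.10 mGal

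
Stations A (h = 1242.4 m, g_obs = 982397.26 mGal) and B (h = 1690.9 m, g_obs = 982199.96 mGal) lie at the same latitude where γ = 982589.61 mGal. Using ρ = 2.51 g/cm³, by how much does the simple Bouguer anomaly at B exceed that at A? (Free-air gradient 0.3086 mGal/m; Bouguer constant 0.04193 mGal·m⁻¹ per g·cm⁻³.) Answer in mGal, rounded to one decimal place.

Δg_SB(A) = 982397.26 − 982589.61 + 0.3086×1242.4 − 0.04193×2.51×1242.4 = 60.30 mGal
Δg_SB(B) = 982199.96 − 982589.61 + 0.3086×1690.9 − 0.04193×2.51×1690.9 = -45.80 mGal
Difference = -45.80 − (60.30) = -106.10 mGal

-106.1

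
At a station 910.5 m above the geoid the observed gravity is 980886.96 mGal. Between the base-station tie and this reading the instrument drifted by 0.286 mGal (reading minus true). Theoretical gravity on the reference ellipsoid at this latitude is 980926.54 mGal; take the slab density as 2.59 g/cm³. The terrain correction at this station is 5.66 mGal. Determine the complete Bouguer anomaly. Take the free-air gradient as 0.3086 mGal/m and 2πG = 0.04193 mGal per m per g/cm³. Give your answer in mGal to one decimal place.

Drift-corrected reading = 980886.96 − (0.286) = 980886.674 mGal
Free-air correction = 0.3086 × 910.5 = 280.98 mGal
Free-air anomaly = 980886.674 − 980926.54 + (280.98) = 241.114 mGal
Bouguer slab correction = 0.04193 × 2.59 × 910.5 = 98.88 mGal
Simple Bouguer anomaly = 241.114 − (98.88) = 142.234 mGal
Complete Bouguer anomaly = 142.234 + 5.66 = 147.894 mGal

147.9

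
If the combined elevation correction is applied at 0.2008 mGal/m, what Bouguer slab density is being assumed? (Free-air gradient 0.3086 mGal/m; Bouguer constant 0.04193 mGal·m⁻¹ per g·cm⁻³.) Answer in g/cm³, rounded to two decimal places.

2.57

0.2008 = 0.3086 − 0.04193 × ρ
ρ = (0.3086 − 0.2008) / 0.04193 = 2.57 g/cm³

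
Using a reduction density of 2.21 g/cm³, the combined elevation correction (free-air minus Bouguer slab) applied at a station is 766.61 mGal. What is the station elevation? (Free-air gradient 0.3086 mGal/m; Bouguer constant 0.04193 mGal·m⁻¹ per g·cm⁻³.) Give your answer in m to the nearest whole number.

Combined gradient = 0.3086 − 0.04193 × 2.21 = 0.2159347 mGal/m
h = 766.61 / 0.2159347 = 3550.19 m

3550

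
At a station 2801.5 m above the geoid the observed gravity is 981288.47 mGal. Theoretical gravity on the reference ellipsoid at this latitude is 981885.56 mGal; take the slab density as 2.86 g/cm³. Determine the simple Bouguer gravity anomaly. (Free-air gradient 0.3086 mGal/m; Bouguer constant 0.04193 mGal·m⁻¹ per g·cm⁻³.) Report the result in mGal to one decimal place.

-68.5

Free-air correction = 0.3086 × 2801.5 = 864.54 mGal
Free-air anomaly = 981288.47 − 981885.56 + (864.54) = 267.45 mGal
Bouguer slab correction = 0.04193 × 2.86 × 2801.5 = 335.96 mGal
Simple Bouguer anomaly = 267.45 − (335.96) = -68.51 mGal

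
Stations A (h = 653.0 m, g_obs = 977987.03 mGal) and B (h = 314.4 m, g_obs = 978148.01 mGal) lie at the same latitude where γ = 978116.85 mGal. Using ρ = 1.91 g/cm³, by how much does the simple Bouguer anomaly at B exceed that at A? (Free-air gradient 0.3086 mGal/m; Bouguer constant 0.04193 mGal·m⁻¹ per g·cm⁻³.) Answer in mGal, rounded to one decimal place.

Δg_SB(A) = 977987.03 − 978116.85 + 0.3086×653.0 − 0.04193×1.91×653.0 = 19.40 mGal
Δg_SB(B) = 978148.01 − 978116.85 + 0.3086×314.4 − 0.04193×1.91×314.4 = 103.00 mGal
Difference = 103.00 − (19.40) = 83.60 mGal

83.6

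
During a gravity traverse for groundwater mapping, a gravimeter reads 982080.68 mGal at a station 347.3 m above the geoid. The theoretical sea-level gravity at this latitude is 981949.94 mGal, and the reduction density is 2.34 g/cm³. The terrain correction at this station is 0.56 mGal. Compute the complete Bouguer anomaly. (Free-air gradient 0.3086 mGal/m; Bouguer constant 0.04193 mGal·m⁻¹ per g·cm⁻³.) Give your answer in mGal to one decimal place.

Free-air correction = 0.3086 × 347.3 = 107.18 mGal
Free-air anomaly = 982080.68 − 981949.94 + (107.18) = 237.92 mGal
Bouguer slab correction = 0.04193 × 2.34 × 347.3 = 34.08 mGal
Simple Bouguer anomaly = 237.92 − (34.08) = 203.84 mGal
Complete Bouguer anomaly = 203.84 + 0.56 = 204.40 mGal

204.4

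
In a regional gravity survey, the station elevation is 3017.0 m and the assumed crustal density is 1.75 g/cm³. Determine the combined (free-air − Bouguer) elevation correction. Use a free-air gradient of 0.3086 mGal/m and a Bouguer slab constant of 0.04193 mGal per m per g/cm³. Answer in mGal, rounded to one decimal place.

Combined gradient = 0.3086 − 0.04193 × 1.75 = 0.2352225 mGal/m
Combined elevation correction = 0.2352225 × 3017.0 = 709.7 mGal

709.7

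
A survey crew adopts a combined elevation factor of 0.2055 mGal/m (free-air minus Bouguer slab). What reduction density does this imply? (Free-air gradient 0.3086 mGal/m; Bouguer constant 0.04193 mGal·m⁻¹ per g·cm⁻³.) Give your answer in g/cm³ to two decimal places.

2.46

0.2055 = 0.3086 − 0.04193 × ρ
ρ = (0.3086 − 0.2055) / 0.04193 = 2.46 g/cm³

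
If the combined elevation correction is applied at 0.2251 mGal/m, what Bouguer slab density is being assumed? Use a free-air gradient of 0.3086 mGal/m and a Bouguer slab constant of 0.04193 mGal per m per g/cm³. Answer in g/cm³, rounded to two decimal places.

1.99

0.2251 = 0.3086 − 0.04193 × ρ
ρ = (0.3086 − 0.2251) / 0.04193 = 1.99 g/cm³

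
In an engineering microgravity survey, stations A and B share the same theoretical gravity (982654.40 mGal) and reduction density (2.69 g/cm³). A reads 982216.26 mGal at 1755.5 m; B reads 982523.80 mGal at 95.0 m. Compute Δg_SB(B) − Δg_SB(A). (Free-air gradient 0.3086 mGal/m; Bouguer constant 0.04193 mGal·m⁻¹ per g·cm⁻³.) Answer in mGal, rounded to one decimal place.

Δg_SB(A) = 982216.26 − 982654.40 + 0.3086×1755.5 − 0.04193×2.69×1755.5 = -94.40 mGal
Δg_SB(B) = 982523.80 − 982654.40 + 0.3086×95.0 − 0.04193×2.69×95.0 = -112.00 mGal
Difference = -112.00 − (-94.40) = -17.60 mGal

-17.6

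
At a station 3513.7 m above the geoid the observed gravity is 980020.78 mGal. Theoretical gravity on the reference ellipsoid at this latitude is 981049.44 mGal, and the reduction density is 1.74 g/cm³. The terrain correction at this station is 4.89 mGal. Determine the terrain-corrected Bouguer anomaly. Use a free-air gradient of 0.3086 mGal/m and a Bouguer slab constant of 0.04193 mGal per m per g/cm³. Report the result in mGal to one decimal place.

Free-air correction = 0.3086 × 3513.7 = 1084.33 mGal
Free-air anomaly = 980020.78 − 981049.44 + (1084.33) = 55.67 mGal
Bouguer slab correction = 0.04193 × 1.74 × 3513.7 = 256.35 mGal
Simple Bouguer anomaly = 55.67 − (256.35) = -200.68 mGal
Complete Bouguer anomaly = -200.68 + 4.89 = -195.79 mGal

-195.8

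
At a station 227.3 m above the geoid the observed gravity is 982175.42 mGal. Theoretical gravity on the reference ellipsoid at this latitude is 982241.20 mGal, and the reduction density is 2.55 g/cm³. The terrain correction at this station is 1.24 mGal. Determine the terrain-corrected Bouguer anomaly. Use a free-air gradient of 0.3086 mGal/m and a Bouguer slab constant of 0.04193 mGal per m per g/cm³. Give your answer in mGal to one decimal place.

Free-air correction = 0.3086 × 227.3 = 70.14 mGal
Free-air anomaly = 982175.42 − 982241.20 + (70.14) = 4.36 mGal
Bouguer slab correction = 0.04193 × 2.55 × 227.3 = 24.30 mGal
Simple Bouguer anomaly = 4.36 − (24.30) = -19.94 mGal
Complete Bouguer anomaly = -19.94 + 1.24 = -18.70 mGal

-18.7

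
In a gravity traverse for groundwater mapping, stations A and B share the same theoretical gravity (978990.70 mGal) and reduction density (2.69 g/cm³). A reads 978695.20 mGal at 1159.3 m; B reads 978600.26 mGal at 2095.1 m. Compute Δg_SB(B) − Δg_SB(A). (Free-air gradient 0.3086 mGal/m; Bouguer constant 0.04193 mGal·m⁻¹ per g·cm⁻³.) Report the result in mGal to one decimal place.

Δg_SB(A) = 978695.20 − 978990.70 + 0.3086×1159.3 − 0.04193×2.69×1159.3 = -68.50 mGal
Δg_SB(B) = 978600.26 − 978990.70 + 0.3086×2095.1 − 0.04193×2.69×2095.1 = 19.80 mGal
Difference = 19.80 − (-68.50) = 88.30 mGal

88.3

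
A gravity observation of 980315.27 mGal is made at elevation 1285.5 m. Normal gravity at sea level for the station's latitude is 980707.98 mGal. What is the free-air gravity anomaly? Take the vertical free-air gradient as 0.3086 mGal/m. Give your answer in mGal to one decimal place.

4.0

Free-air correction = 0.3086 × 1285.5 = 396.71 mGal
Free-air anomaly = 980315.27 − 980707.98 + (396.71) = 4.00 mGal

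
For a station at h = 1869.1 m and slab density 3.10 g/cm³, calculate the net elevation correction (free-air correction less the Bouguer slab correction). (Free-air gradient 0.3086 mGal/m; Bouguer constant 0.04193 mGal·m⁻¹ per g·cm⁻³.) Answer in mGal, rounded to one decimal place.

333.9

Combined gradient = 0.3086 − 0.04193 × 3.10 = 0.1786170 mGal/m
Combined elevation correction = 0.1786170 × 1869.1 = 333.9 mGal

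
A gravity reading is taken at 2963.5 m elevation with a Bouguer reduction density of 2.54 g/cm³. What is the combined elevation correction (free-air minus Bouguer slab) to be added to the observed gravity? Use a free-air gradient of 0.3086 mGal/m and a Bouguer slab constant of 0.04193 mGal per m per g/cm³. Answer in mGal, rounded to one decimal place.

Combined gradient = 0.3086 − 0.04193 × 2.54 = 0.2020978 mGal/m
Combined elevation correction = 0.2020978 × 2963.5 = 598.9 mGal

598.9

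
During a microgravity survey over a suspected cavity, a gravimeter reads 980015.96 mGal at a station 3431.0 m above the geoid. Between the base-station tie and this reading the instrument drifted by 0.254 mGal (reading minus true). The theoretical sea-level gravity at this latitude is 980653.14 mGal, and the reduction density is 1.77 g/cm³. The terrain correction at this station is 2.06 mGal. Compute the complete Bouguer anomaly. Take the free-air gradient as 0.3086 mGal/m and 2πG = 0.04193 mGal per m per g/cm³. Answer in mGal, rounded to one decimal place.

168.8

Drift-corrected reading = 980015.96 − (0.254) = 980015.706 mGal
Free-air correction = 0.3086 × 3431.0 = 1058.81 mGal
Free-air anomaly = 980015.706 − 980653.14 + (1058.81) = 421.376 mGal
Bouguer slab correction = 0.04193 × 1.77 × 3431.0 = 254.64 mGal
Simple Bouguer anomaly = 421.376 − (254.64) = 166.736 mGal
Complete Bouguer anomaly = 166.736 + 2.06 = 168.796 mGal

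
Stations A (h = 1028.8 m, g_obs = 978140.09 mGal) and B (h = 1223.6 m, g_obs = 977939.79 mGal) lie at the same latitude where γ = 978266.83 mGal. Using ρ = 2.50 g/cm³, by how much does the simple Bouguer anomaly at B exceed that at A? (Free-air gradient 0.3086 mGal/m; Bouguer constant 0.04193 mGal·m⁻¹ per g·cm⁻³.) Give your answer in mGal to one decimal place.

Δg_SB(A) = 978140.09 − 978266.83 + 0.3086×1028.8 − 0.04193×2.50×1028.8 = 82.90 mGal
Δg_SB(B) = 977939.79 − 978266.83 + 0.3086×1223.6 − 0.04193×2.50×1223.6 = -77.70 mGal
Difference = -77.70 − (82.90) = -160.60 mGal

-160.6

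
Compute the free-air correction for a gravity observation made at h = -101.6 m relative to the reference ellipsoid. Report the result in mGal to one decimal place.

Free-air correction = 0.3086 × -101.6 = -31.4 mGal

-31.4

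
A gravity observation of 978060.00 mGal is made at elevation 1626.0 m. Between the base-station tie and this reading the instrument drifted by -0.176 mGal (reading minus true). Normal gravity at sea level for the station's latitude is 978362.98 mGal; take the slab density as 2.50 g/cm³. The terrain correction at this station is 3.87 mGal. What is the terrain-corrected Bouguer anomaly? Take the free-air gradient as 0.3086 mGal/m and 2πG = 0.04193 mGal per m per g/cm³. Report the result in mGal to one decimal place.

Drift-corrected reading = 978060.00 − (-0.176) = 978060.176 mGal
Free-air correction = 0.3086 × 1626.0 = 501.78 mGal
Free-air anomaly = 978060.176 − 978362.98 + (501.78) = 198.976 mGal
Bouguer slab correction = 0.04193 × 2.50 × 1626.0 = 170.45 mGal
Simple Bouguer anomaly = 198.976 − (170.45) = 28.526 mGal
Complete Bouguer anomaly = 28.526 + 3.87 = 32.396 mGal

32.4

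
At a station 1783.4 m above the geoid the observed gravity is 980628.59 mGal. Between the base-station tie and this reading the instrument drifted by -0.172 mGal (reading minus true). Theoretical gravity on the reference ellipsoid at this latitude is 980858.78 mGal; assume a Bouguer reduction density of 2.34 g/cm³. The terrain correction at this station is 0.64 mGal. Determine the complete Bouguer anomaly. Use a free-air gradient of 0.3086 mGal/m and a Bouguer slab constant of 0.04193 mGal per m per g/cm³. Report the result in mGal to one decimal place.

146.0

Drift-corrected reading = 980628.59 − (-0.172) = 980628.762 mGal
Free-air correction = 0.3086 × 1783.4 = 550.36 mGal
Free-air anomaly = 980628.762 − 980858.78 + (550.36) = 320.342 mGal
Bouguer slab correction = 0.04193 × 2.34 × 1783.4 = 174.98 mGal
Simple Bouguer anomaly = 320.342 − (174.98) = 145.362 mGal
Complete Bouguer anomaly = 145.362 + 0.64 = 146.002 mGal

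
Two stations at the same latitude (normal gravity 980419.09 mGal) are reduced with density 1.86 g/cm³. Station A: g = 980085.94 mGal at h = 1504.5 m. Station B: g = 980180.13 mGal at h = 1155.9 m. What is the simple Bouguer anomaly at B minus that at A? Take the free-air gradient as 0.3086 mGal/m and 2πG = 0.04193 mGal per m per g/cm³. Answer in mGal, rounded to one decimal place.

Δg_SB(A) = 980085.94 − 980419.09 + 0.3086×1504.5 − 0.04193×1.86×1504.5 = 13.80 mGal
Δg_SB(B) = 980180.13 − 980419.09 + 0.3086×1155.9 − 0.04193×1.86×1155.9 = 27.60 mGal
Difference = 27.60 − (13.80) = 13.80 mGal

13.8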